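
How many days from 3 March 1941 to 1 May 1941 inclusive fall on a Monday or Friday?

17

3 March 1941 is a Monday.
The range spans 60 days (inclusive of both endpoints).
60 = 7 × 8 + 4, so there are 8 full weeks plus 4 extra days.
Each full week contributes 2 days from the set (Mon, Fri): 8 × 2 = 16.
The 4 extra days are Mon, Tue, Wed, Thu — 1 of them qualifies.
Total: 16 + 1 = 17.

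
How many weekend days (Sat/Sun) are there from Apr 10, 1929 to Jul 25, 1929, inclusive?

Apr 10, 1929 is a Wednesday.
That's 107 days from start to end, counting both.
107 = 7 × 15 + 2, so there are 15 full weeks plus 2 extra days.
Each full week contributes 2 weekend days (Sat, Sun): 15 × 2 = 30.
The 2 extra days are Wednesday, Thursday — none qualify.
Total: 30 + 0 = 30.

30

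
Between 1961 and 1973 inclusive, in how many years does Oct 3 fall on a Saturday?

2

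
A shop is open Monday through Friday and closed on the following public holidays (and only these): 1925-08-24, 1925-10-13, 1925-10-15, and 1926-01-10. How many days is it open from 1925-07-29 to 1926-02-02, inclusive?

1925-07-29 is a Wednesday.
From 1925-07-29 to 1926-02-02 is 189 days inclusive.
189 = 7 × 27, so the span is exactly 27 full weeks.
Each full week contributes 5 weekdays (Mon–Fri): 27 × 5 = 135.
Holidays: 1925-08-24 (Mon); 1925-10-13 (Tue); 1925-10-15 (Thu); 1926-01-10 (Sun).
3 of the 4 holidays fall on weekdays; the rest are weekends and were already excluded.
Business days: 135 − 3 = 132.

132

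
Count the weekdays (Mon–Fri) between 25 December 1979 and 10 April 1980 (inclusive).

25 December 1979 is a Tuesday.
The range spans 108 days (inclusive of both endpoints).
108 = 7 × 15 + 3, so there are 15 full weeks plus 3 extra days.
Each full week contributes 5 weekdays (Mon–Fri): 15 × 5 = 75.
The 3 extra days are Tue, Wed, Thu — 3 of them qualify.
Total: 75 + 3 = 78.

78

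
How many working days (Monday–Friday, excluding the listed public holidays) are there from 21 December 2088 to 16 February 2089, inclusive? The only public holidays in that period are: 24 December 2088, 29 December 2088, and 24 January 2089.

21 December 2088 is a Tuesday.
From 21 December 2088 to 16 February 2089 is 58 days inclusive.
58 = 7 × 8 + 2, so there are 8 full weeks plus 2 extra days.
Each full week contributes 5 weekdays (Mon–Fri): 8 × 5 = 40.
The 2 extra days are Tuesday, Wednesday — 2 of them qualify.
Total: 40 + 2 = 42.
Holidays: 24 December 2088 (Fri); 29 December 2088 (Wed); 24 January 2089 (Mon).
All 3 holidays fall on weekdays, so subtract 3.
Business days: 42 − 3 = 39.

39 working days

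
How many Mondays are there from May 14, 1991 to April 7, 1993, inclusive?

99

May 14, 1991 is a Tuesday.
The range spans 695 days (inclusive of both endpoints).
695 = 7 × 99 + 2, so there are 99 full weeks plus 2 extra days.
Each full week contributes one Monday: 99 so far.
The 2 extra days are Tue, Wed — none qualify.
Total: 99 + 0 = 99.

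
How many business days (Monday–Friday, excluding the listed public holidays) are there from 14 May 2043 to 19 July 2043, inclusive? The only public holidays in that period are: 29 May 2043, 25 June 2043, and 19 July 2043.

14 May 2043 is a Thursday.
That's 67 days from start to end, counting both.
67 = 7 × 9 + 4, so there are 9 full weeks plus 4 extra days.
Each full week contributes 5 weekdays (Mon–Fri): 9 × 5 = 45.
The 4 extra days are Thursday, Friday, Saturday, Sunday — 2 of them qualify.
Total: 45 + 2 = 47.
Holidays: 29 May 2043 (Fri); 25 June 2043 (Thu); 19 July 2043 (Sun).
2 of the 3 holidays fall on weekdays; the rest are weekends and were already excluded.
Business days: 47 − 2 = 45.

45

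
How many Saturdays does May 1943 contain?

1943-05-01 is a Saturday.
That's 31 days from start to end, counting both.
31 = 7 × 4 + 3, so there are 4 full weeks plus 3 extra days.
Each full week contributes one Saturday: 4 so far.
The 3 extra days are Sat, Sun, Mon — 1 of them qualifies.
Total: 4 + 1 = 5.

5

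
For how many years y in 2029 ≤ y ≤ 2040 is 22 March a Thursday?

3

Day of week of March 22 in each year:
2029: Thu ✓, 2030: Fri, 2031: Sat, 2032: Mon, 2033: Tue, 2034: Wed, 2035: Thu ✓, 2036: Sat, 2037: Sun, 2038: Mon, 2039: Tue, 2040: Thu ✓
Thursdays: 2029, 2035, 2040.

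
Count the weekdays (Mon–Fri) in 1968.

262

Jan 1, 1968 is a Monday.
From Jan 1, 1968 to Dec 31, 1968 is 366 days inclusive.
366 = 7 × 52 + 2, so there are 52 full weeks plus 2 extra days.
Each full week contributes 5 weekdays (Mon–Fri): 52 × 5 = 260.
The 2 extra days are Monday, Tuesday — 2 of them qualify.
Total: 260 + 2 = 262.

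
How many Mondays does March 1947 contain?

1947-03-01 is a Saturday.
From 1947-03-01 to 1947-03-31 is 31 days inclusive.
31 = 7 × 4 + 3, so there are 4 full weeks plus 3 extra days.
Each full week contributes one Monday: 4 so far.
The 3 extra days are Sat, Sun, Mon — 1 of them qualifies.
Total: 4 + 1 = 5.

5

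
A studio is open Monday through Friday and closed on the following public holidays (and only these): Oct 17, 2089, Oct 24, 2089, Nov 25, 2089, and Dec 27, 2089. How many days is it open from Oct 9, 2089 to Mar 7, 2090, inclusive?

Oct 9, 2089 is a Sunday.
That's 150 days from start to end, counting both.
150 = 7 × 21 + 3, so there are 21 full weeks plus 3 extra days.
Each full week contributes 5 weekdays (Mon–Fri): 21 × 5 = 105.
The 3 extra days are Sun, Mon, Tue — 2 of them qualify.
Total: 105 + 2 = 107.
Holidays: Oct 17, 2089 (Mon); Oct 24, 2089 (Mon); Nov 25, 2089 (Fri); Dec 27, 2089 (Tue).
All 4 holidays fall on weekdays, so subtract 4.
Business days: 107 − 4 = 103.

103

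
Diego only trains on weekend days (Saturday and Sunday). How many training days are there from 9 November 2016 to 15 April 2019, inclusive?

254

9 November 2016 is a Wednesday.
That's 888 days from start to end, counting both.
888 = 7 × 126 + 6, so there are 126 full weeks plus 6 extra days.
Each full week contributes 2 weekend days (Sat, Sun): 126 × 2 = 252.
The 6 extra days are Wednesday, Thursday, Friday, Saturday, Sunday, Monday — 2 of them qualify.
Total: 252 + 2 = 254.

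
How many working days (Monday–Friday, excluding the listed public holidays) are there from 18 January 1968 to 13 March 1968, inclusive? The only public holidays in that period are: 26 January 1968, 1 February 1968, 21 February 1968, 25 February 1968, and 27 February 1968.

36

18 January 1968 is a Thursday.
The range spans 56 days (inclusive of both endpoints).
56 = 7 × 8, so the span is exactly 8 full weeks.
Each full week contributes 5 weekdays (Mon–Fri): 8 × 5 = 40.
Holidays: 26 January 1968 (Fri); 1 February 1968 (Thu); 21 February 1968 (Wed); 25 February 1968 (Sun); 27 February 1968 (Tue).
4 of the 5 holidays fall on weekdays; the rest are weekends and were already excluded.
Business days: 40 − 4 = 36.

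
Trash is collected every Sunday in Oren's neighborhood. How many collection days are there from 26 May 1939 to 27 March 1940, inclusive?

44 Sundays

26 May 1939 is a Friday.
That's 307 days from start to end, counting both.
307 = 7 × 43 + 6, so there are 43 full weeks plus 6 extra days.
Each full week contributes one Sunday: 43 so far.
The 6 extra days are Friday, Saturday, Sunday, Monday, Tuesday, Wednesday — 1 of them qualifies.
Total: 43 + 1 = 44.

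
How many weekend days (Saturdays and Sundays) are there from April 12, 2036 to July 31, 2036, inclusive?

April 12, 2036 is a Saturday.
That's 111 days from start to end, counting both.
111 = 7 × 15 + 6, so there are 15 full weeks plus 6 extra days.
Each full week contributes 2 weekend days (Sat, Sun): 15 × 2 = 30.
The 6 extra days are Sat, Sun, Mon, Tue, Wed, Thu — 2 of them qualify.
Total: 30 + 2 = 32.

32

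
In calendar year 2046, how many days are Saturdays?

52

Jan 1, 2046 is a Monday.
From Jan 1, 2046 to Dec 31, 2046 is 365 days inclusive.
365 = 7 × 52 + 1, so there are 52 full weeks plus 1 extra day.
Each full week contributes one Saturday: 52 so far.
The 1 extra day is Mon — none qualify.
Total: 52 + 0 = 52.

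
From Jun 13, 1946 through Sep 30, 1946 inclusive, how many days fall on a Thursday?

16

Jun 13, 1946 is a Thursday.
The range spans 110 days (inclusive of both endpoints).
110 = 7 × 15 + 5, so there are 15 full weeks plus 5 extra days.
Each full week contributes one Thursday: 15 so far.
The 5 extra days are Thu, Fri, Sat, Sun, Mon — 1 of them qualifies.
Total: 15 + 1 = 16.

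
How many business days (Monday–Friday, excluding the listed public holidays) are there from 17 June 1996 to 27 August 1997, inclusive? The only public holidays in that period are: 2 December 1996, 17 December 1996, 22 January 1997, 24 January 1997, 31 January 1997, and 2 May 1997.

17 June 1996 is a Monday.
From 17 June 1996 to 27 August 1997 is 437 days inclusive.
437 = 7 × 62 + 3, so there are 62 full weeks plus 3 extra days.
Each full week contributes 5 weekdays (Mon–Fri): 62 × 5 = 310.
The 3 extra days are Monday, Tuesday, Wednesday — 3 of them qualify.
Total: 310 + 3 = 313.
Holidays: 2 December 1996 (Mon); 17 December 1996 (Tue); 22 January 1997 (Wed); 24 January 1997 (Fri); 31 January 1997 (Fri); 2 May 1997 (Fri).
All 6 holidays fall on weekdays, so subtract 6.
Business days: 313 − 6 = 307.

307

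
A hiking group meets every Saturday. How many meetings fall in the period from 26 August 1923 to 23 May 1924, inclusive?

38

26 August 1923 is a Sunday.
The range spans 272 days (inclusive of both endpoints).
272 = 7 × 38 + 6, so there are 38 full weeks plus 6 extra days.
Each full week contributes one Saturday: 38 so far.
The 6 extra days are Sun, Mon, Tue, Wed, Thu, Fri — none qualify.
Total: 38 + 0 = 38.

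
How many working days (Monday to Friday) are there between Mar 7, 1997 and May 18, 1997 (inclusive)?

Mar 7, 1997 is a Friday.
The range spans 73 days (inclusive of both endpoints).
73 = 7 × 10 + 3, so there are 10 full weeks plus 3 extra days.
Each full week contributes 5 weekdays (Mon–Fri): 10 × 5 = 50.
The 3 extra days are Friday, Saturday, Sunday — 1 of them qualifies.
Total: 50 + 1 = 51.

51 weekdays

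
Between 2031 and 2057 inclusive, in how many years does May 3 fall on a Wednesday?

4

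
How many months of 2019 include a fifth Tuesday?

5

A month has five Tuesdays exactly when Tuesday falls within its first (length − 28) days.
Jan: 31 days, starts Tue → 5 of Tue, Wed, Thu ✓
Feb: 28 days, starts Fri → 5 of (none)
Mar: 31 days, starts Fri → 5 of Fri, Sat, Sun
Apr: 30 days, starts Mon → 5 of Mon, Tue ✓
May: 31 days, starts Wed → 5 of Wed, Thu, Fri
Jun: 30 days, starts Sat → 5 of Sat, Sun
Jul: 31 days, starts Mon → 5 of Mon, Tue, Wed ✓
Aug: 31 days, starts Thu → 5 of Thu, Fri, Sat
Sep: 30 days, starts Sun → 5 of Sun, Mon
Oct: 31 days, starts Tue → 5 of Tue, Wed, Thu ✓
Nov: 30 days, starts Fri → 5 of Fri, Sat
Dec: 31 days, starts Sun → 5 of Sun, Mon, Tue ✓
Months with five Tuesdays: Jan, Apr, Jul, Oct, Dec.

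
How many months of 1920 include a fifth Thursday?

5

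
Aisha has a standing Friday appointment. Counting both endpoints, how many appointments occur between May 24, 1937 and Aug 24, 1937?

13 Fridays

May 24, 1937 is a Monday.
That's 93 days from start to end, counting both.
93 = 7 × 13 + 2, so there are 13 full weeks plus 2 extra days.
Each full week contributes one Friday: 13 so far.
The 2 extra days are Monday, Tuesday — none qualify.
Total: 13 + 0 = 13.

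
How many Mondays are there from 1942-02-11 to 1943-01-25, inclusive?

1942-02-11 is a Wednesday.
That's 349 days from start to end, counting both.
349 = 7 × 49 + 6, so there are 49 full weeks plus 6 extra days.
Each full week contributes one Monday: 49 so far.
The 6 extra days are Wed, Thu, Fri, Sat, Sun, Mon — 1 of them qualifies.
Total: 49 + 1 = 50.

50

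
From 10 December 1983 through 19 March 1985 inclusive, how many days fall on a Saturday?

10 December 1983 is a Saturday.
The range spans 466 days (inclusive of both endpoints).
466 = 7 × 66 + 4, so there are 66 full weeks plus 4 extra days.
Each full week contributes one Saturday: 66 so far.
The 4 extra days are Saturday, Sunday, Monday, Tuesday — 1 of them qualifies.
Total: 66 + 1 = 67.

67 Saturdays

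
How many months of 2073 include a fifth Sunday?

5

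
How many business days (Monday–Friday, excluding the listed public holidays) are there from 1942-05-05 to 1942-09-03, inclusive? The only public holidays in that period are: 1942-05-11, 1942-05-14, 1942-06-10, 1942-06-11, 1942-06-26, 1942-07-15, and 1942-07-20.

1942-05-05 is a Tuesday.
From 1942-05-05 to 1942-09-03 is 122 days inclusive.
122 = 7 × 17 + 3, so there are 17 full weeks plus 3 extra days.
Each full week contributes 5 weekdays (Mon–Fri): 17 × 5 = 85.
The 3 extra days are Tuesday, Wednesday, Thursday — 3 of them qualify.
Total: 85 + 3 = 88.
Holidays: 1942-05-11 (Mon); 1942-05-14 (Thu); 1942-06-10 (Wed); 1942-06-11 (Thu); 1942-06-26 (Fri); 1942-07-15 (Wed); 1942-07-20 (Mon).
All 7 holidays fall on weekdays, so subtract 7.
Business days: 88 − 7 = 81.

81 business days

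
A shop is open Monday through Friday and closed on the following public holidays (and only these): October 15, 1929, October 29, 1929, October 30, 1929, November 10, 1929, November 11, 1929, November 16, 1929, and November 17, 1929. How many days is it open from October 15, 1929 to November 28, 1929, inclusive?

29 working days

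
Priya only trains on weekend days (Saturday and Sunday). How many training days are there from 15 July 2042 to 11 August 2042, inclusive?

8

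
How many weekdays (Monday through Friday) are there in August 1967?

23 weekdays

1 August 1967 is a Tuesday.
From 1 August 1967 to 31 August 1967 is 31 days inclusive.
31 = 7 × 4 + 3, so there are 4 full weeks plus 3 extra days.
Each full week contributes 5 weekdays (Mon–Fri): 4 × 5 = 20.
The 3 extra days are Tue, Wed, Thu — 3 of them qualify.
Total: 20 + 3 = 23.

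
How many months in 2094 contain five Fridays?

5

A month has five Fridays exactly when Friday falls within its first (length − 28) days.
Jan: 31 days, starts Fri → 5 of Fri, Sat, Sun ✓
Feb: 28 days, starts Mon → 5 of (none)
Mar: 31 days, starts Mon → 5 of Mon, Tue, Wed
Apr: 30 days, starts Thu → 5 of Thu, Fri ✓
May: 31 days, starts Sat → 5 of Sat, Sun, Mon
Jun: 30 days, starts Tue → 5 of Tue, Wed
Jul: 31 days, starts Thu → 5 of Thu, Fri, Sat ✓
Aug: 31 days, starts Sun → 5 of Sun, Mon, Tue
Sep: 30 days, starts Wed → 5 of Wed, Thu
Oct: 31 days, starts Fri → 5 of Fri, Sat, Sun ✓
Nov: 30 days, starts Mon → 5 of Mon, Tue
Dec: 31 days, starts Wed → 5 of Wed, Thu, Fri ✓
Months with five Fridays: Jan, Apr, Jul, Oct, Dec.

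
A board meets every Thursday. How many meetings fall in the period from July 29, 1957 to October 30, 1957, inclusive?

July 29, 1957 is a Monday.
That's 94 days from start to end, counting both.
94 = 7 × 13 + 3, so there are 13 full weeks plus 3 extra days.
Each full week contributes one Thursday: 13 so far.
The 3 extra days are Mon, Tue, Wed — none qualify.
Total: 13 + 0 = 13.

13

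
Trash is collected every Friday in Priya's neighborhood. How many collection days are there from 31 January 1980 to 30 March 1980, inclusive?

9 Fridays

31 January 1980 is a Thursday.
The range spans 60 days (inclusive of both endpoints).
60 = 7 × 8 + 4, so there are 8 full weeks plus 4 extra days.
Each full week contributes one Friday: 8 so far.
The 4 extra days are Thu, Fri, Sat, Sun — 1 of them qualifies.
Total: 8 + 1 = 9.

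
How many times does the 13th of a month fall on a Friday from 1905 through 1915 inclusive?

Friday-the-13ths by year:
1905: Jan, Oct
1906: Apr, Jul
1907: Sep, Dec
1908: Mar, Nov
1909: Aug
1910: May
1911: Jan, Oct
1912: Sep, Dec
1913: Jun
1914: Feb, Mar, Nov
1915: Aug

19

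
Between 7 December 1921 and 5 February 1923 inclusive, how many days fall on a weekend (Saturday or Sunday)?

122

7 December 1921 is a Wednesday.
From 7 December 1921 to 5 February 1923 is 426 days inclusive.
426 = 7 × 60 + 6, so there are 60 full weeks plus 6 extra days.
Each full week contributes 2 weekend days (Sat, Sun): 60 × 2 = 120.
The 6 extra days are Wednesday, Thursday, Friday, Saturday, Sunday, Monday — 2 of them qualify.
Total: 120 + 2 = 122.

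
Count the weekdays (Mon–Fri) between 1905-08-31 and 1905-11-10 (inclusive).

52 weekdays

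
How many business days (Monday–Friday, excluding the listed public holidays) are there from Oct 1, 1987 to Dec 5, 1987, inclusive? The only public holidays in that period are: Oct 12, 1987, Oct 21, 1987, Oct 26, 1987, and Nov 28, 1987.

44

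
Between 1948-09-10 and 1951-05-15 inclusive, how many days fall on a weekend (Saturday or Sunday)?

1948-09-10 is a Friday.
From 1948-09-10 to 1951-05-15 is 978 days inclusive.
978 = 7 × 139 + 5, so there are 139 full weeks plus 5 extra days.
Each full week contributes 2 weekend days (Sat, Sun): 139 × 2 = 278.
The 5 extra days are Fri, Sat, Sun, Mon, Tue — 2 of them qualify.
Total: 278 + 2 = 280.

280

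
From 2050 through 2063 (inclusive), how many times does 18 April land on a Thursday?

Day of week of April 18 in each year:
2050: Mon, 2051: Tue, 2052: Thu ✓, 2053: Fri, 2054: Sat, 2055: Sun, 2056: Tue, 2057: Wed, 2058: Thu ✓, 2059: Fri, 2060: Sun, 2061: Mon, 2062: Tue, 2063: Wed
Thursdays: 2052, 2058.

2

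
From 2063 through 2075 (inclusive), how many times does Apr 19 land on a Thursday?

3

Day of week of April 19 in each year:
2063: Thu ✓, 2064: Sat, 2065: Sun, 2066: Mon, 2067: Tue, 2068: Thu ✓, 2069: Fri, 2070: Sat, 2071: Sun, 2072: Tue, 2073: Wed, 2074: Thu ✓, 2075: Fri
Thursdays: 2063, 2068, 2074.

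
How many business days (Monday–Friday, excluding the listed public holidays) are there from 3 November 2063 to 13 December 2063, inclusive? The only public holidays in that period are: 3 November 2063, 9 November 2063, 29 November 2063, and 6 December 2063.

26

3 November 2063 is a Saturday.
From 3 November 2063 to 13 December 2063 is 41 days inclusive.
41 = 7 × 5 + 6, so there are 5 full weeks plus 6 extra days.
Each full week contributes 5 weekdays (Mon–Fri): 5 × 5 = 25.
The 6 extra days are Saturday, Sunday, Monday, Tuesday, Wednesday, Thursday — 4 of them qualify.
Total: 25 + 4 = 29.
Holidays: 3 November 2063 (Sat); 9 November 2063 (Fri); 29 November 2063 (Thu); 6 December 2063 (Thu).
3 of the 4 holidays fall on weekdays; the rest are weekends and were already excluded.
Business days: 29 − 3 = 26.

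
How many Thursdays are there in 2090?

52

January 1, 2090 is a Sunday.
From January 1, 2090 to December 31, 2090 is 365 days inclusive.
365 = 7 × 52 + 1, so there are 52 full weeks plus 1 extra day.
Each full week contributes one Thursday: 52 so far.
The 1 extra day is Sun — none qualify.
Total: 52 + 0 = 52.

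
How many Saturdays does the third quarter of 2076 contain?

2076-07-01 is a Wednesday.
That's 92 days from start to end, counting both.
92 = 7 × 13 + 1, so there are 13 full weeks plus 1 extra day.
Each full week contributes one Saturday: 13 so far.
The 1 extra day is Wed — none qualify.
Total: 13 + 0 = 13.

13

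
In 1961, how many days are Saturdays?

52

1 January 1961 is a Sunday.
The range spans 365 days (inclusive of both endpoints).
365 = 7 × 52 + 1, so there are 52 full weeks plus 1 extra day.
Each full week contributes one Saturday: 52 so far.
The 1 extra day is Sunday — none qualify.
Total: 52 + 0 = 52.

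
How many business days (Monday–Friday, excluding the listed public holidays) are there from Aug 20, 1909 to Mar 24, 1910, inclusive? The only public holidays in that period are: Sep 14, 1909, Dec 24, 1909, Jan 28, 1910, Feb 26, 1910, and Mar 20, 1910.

152

Aug 20, 1909 is a Friday.
The range spans 217 days (inclusive of both endpoints).
217 = 7 × 31, so the span is exactly 31 full weeks.
Each full week contributes 5 weekdays (Mon–Fri): 31 × 5 = 155.
Holidays: Sep 14, 1909 (Tue); Dec 24, 1909 (Fri); Jan 28, 1910 (Fri); Feb 26, 1910 (Sat); Mar 20, 1910 (Sun).
3 of the 5 holidays fall on weekdays; the rest are weekends and were already excluded.
Business days: 155 − 3 = 152.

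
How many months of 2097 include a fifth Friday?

4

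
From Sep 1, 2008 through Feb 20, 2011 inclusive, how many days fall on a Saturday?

Sep 1, 2008 is a Monday.
That's 903 days from start to end, counting both.
903 = 7 × 129, so the span is exactly 129 full weeks.
Each full week contributes one Saturday: 129 so far.

129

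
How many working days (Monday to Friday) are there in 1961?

260 weekdays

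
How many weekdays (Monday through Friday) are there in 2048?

262 weekdays

January 1, 2048 is a Wednesday.
The range spans 366 days (inclusive of both endpoints).
366 = 7 × 52 + 2, so there are 52 full weeks plus 2 extra days.
Each full week contributes 5 weekdays (Mon–Fri): 52 × 5 = 260.
The 2 extra days are Wednesday, Thursday — 2 of them qualify.
Total: 260 + 2 = 262.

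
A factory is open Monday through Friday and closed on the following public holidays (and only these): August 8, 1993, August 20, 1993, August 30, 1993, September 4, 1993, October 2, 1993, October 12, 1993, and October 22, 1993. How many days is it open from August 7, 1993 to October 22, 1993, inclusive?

August 7, 1993 is a Saturday.
The range spans 77 days (inclusive of both endpoints).
77 = 7 × 11, so the span is exactly 11 full weeks.
Each full week contributes 5 weekdays (Mon–Fri): 11 × 5 = 55.
Total: 55.
Holidays: August 8, 1993 (Sun); August 20, 1993 (Fri); August 30, 1993 (Mon); September 4, 1993 (Sat); October 2, 1993 (Sat); October 12, 1993 (Tue); October 22, 1993 (Fri).
4 of the 7 holidays fall on weekdays; the rest are weekends and were already excluded.
Business days: 55 − 4 = 51.

51 working days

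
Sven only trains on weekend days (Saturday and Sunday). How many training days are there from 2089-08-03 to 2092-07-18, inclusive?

2089-08-03 is a Wednesday.
That's 1081 days from start to end, counting both.
1081 = 7 × 154 + 3, so there are 154 full weeks plus 3 extra days.
Each full week contributes 2 weekend days (Sat, Sun): 154 × 2 = 308.
The 3 extra days are Wednesday, Thursday, Friday — none qualify.
Total: 308 + 0 = 308.

308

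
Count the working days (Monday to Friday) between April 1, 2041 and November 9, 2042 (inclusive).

April 1, 2041 is a Monday.
From April 1, 2041 to November 9, 2042 is 588 days inclusive.
588 = 7 × 84, so the span is exactly 84 full weeks.
Each full week contributes 5 weekdays (Mon–Fri): 84 × 5 = 420.

420 weekdays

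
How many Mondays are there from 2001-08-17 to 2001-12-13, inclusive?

17 Mondays

2001-08-17 is a Friday.
From 2001-08-17 to 2001-12-13 is 119 days inclusive.
119 = 7 × 17, so the span is exactly 17 full weeks.
Each full week contributes one Monday: 17 so far.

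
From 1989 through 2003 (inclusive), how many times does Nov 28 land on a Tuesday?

3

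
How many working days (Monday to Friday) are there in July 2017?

21

1 July 2017 is a Saturday.
The range spans 31 days (inclusive of both endpoints).
31 = 7 × 4 + 3, so there are 4 full weeks plus 3 extra days.
Each full week contributes 5 weekdays (Mon–Fri): 4 × 5 = 20.
The 3 extra days are Sat, Sun, Mon — 1 of them qualifies.
Total: 20 + 1 = 21.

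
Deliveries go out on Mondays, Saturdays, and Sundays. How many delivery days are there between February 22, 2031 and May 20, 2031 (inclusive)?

February 22, 2031 is a Saturday.
The range spans 88 days (inclusive of both endpoints).
88 = 7 × 12 + 4, so there are 12 full weeks plus 4 extra days.
Each full week contributes 3 days from the set (Mon, Sat, Sun): 12 × 3 = 36.
The 4 extra days are Saturday, Sunday, Monday, Tuesday — 3 of them qualify.
Total: 36 + 3 = 39.

39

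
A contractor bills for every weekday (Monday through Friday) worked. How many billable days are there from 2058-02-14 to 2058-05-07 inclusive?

2058-02-14 is a Thursday.
From 2058-02-14 to 2058-05-07 is 83 days inclusive.
83 = 7 × 11 + 6, so there are 11 full weeks plus 6 extra days.
Each full week contributes 5 weekdays (Mon–Fri): 11 × 5 = 55.
The 6 extra days are Thursday, Friday, Saturday, Sunday, Monday, Tuesday — 4 of them qualify.
Total: 55 + 4 = 59.

59 weekdays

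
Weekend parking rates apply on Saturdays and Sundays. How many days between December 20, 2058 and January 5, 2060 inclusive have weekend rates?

110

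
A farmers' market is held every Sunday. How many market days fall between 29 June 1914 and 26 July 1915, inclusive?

56

29 June 1914 is a Monday.
The range spans 393 days (inclusive of both endpoints).
393 = 7 × 56 + 1, so there are 56 full weeks plus 1 extra day.
Each full week contributes one Sunday: 56 so far.
The 1 extra day is Monday — none qualify.
Total: 56 + 0 = 56.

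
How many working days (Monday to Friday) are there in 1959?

1959-01-01 is a Thursday.
That's 365 days from start to end, counting both.
365 = 7 × 52 + 1, so there are 52 full weeks plus 1 extra day.
Each full week contributes 5 weekdays (Mon–Fri): 52 × 5 = 260.
The 1 extra day is Thursday — 1 of them qualifies.
Total: 260 + 1 = 261.

261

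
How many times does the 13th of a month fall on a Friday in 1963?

The 13th falls on a Friday when the month's 13th has weekday Fri.
Jan 13 is Sun; Feb 13 is Wed; Mar 13 is Wed; Apr 13 is Sat; May 13 is Mon; Jun 13 is Thu; Jul 13 is Sat; Aug 13 is Tue; Sep 13 is Fri ✓; Oct 13 is Sun; Nov 13 is Wed; Dec 13 is Fri ✓.
Friday the 13ths: Sep, Dec.

2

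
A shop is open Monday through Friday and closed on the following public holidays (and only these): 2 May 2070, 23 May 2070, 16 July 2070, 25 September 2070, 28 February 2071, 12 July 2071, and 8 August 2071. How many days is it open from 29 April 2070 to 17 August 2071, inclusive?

29 April 2070 is a Tuesday.
That's 476 days from start to end, counting both.
476 = 7 × 68, so the span is exactly 68 full weeks.
Each full week contributes 5 weekdays (Mon–Fri): 68 × 5 = 340.
Total: 340.
Holidays: 2 May 2070 (Fri); 23 May 2070 (Fri); 16 July 2070 (Wed); 25 September 2070 (Thu); 28 February 2071 (Sat); 12 July 2071 (Sun); 8 August 2071 (Sat).
4 of the 7 holidays fall on weekdays; the rest are weekends and were already excluded.
Business days: 340 − 4 = 336.

336 business days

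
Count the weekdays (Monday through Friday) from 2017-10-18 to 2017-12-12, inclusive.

40 weekdays

2017-10-18 is a Wednesday.
That's 56 days from start to end, counting both.
56 = 7 × 8, so the span is exactly 8 full weeks.
Each full week contributes 5 weekdays (Mon–Fri): 8 × 5 = 40.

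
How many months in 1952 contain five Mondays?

4

A month has five Mondays exactly when Monday falls within its first (length − 28) days.
Jan: 31 days, starts Tue → 5 of Tue, Wed, Thu
Feb: 29 days, starts Fri → 5 of Fri
Mar: 31 days, starts Sat → 5 of Sat, Sun, Mon ✓
Apr: 30 days, starts Tue → 5 of Tue, Wed
May: 31 days, starts Thu → 5 of Thu, Fri, Sat
Jun: 30 days, starts Sun → 5 of Sun, Mon ✓
Jul: 31 days, starts Tue → 5 of Tue, Wed, Thu
Aug: 31 days, starts Fri → 5 of Fri, Sat, Sun
Sep: 30 days, starts Mon → 5 of Mon, Tue ✓
Oct: 31 days, starts Wed → 5 of Wed, Thu, Fri
Nov: 30 days, starts Sat → 5 of Sat, Sun
Dec: 31 days, starts Mon → 5 of Mon, Tue, Wed ✓
Months with five Mondays: Mar, Jun, Sep, Dec.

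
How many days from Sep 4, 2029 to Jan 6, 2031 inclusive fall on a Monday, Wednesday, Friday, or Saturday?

280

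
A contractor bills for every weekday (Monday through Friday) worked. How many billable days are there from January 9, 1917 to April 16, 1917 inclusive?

January 9, 1917 is a Tuesday.
That's 98 days from start to end, counting both.
98 = 7 × 14, so the span is exactly 14 full weeks.
Each full week contributes 5 weekdays (Mon–Fri): 14 × 5 = 70.
Total: 70.

70 weekdays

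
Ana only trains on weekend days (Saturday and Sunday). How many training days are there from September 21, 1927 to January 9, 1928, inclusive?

32

September 21, 1927 is a Wednesday.
The range spans 111 days (inclusive of both endpoints).
111 = 7 × 15 + 6, so there are 15 full weeks plus 6 extra days.
Each full week contributes 2 weekend days (Sat, Sun): 15 × 2 = 30.
The 6 extra days are Wed, Thu, Fri, Sat, Sun, Mon — 2 of them qualify.
Total: 30 + 2 = 32.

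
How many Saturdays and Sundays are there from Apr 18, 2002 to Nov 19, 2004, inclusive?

Apr 18, 2002 is a Thursday.
The range spans 947 days (inclusive of both endpoints).
947 = 7 × 135 + 2, so there are 135 full weeks plus 2 extra days.
Each full week contributes 2 weekend days (Sat, Sun): 135 × 2 = 270.
The 2 extra days are Thu, Fri — none qualify.
Total: 270 + 0 = 270.

270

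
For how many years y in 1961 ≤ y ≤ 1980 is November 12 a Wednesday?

3

Day of week of November 12 in each year:
1961: Sun, 1962: Mon, 1963: Tue, 1964: Thu, 1965: Fri, 1966: Sat, 1967: Sun, 1968: Tue, 1969: Wed ✓, 1970: Thu, 1971: Fri, 1972: Sun, 1973: Mon, 1974: Tue, 1975: Wed ✓, 1976: Fri, 1977: Sat, 1978: Sun, 1979: Mon, 1980: Wed ✓
Wednesdays: 1969, 1975, 1980.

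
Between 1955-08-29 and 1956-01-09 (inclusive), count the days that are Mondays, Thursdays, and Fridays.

1955-08-29 is a Monday.
From 1955-08-29 to 1956-01-09 is 134 days inclusive.
134 = 7 × 19 + 1, so there are 19 full weeks plus 1 extra day.
Each full week contributes 3 days from the set (Mon, Thu, Fri): 19 × 3 = 57.
The 1 extra day is Mon — 1 of them qualifies.
Total: 57 + 1 = 58.

58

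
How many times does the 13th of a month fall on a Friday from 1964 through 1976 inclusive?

21

Friday-the-13ths by year:
1964: Mar, Nov
1965: Aug
1966: May
1967: Jan, Oct
1968: Sep, Dec
1969: Jun
1970: Feb, Mar, Nov
1971: Aug
1972: Oct
1973: Apr, Jul
1974: Sep, Dec
1975: Jun
1976: Feb, Aug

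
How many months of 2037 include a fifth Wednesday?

A month has five Wednesdays exactly when Wednesday falls within its first (length − 28) days.
Jan: 31 days, starts Thu → 5 of Thu, Fri, Sat
Feb: 28 days, starts Sun → 5 of (none)
Mar: 31 days, starts Sun → 5 of Sun, Mon, Tue
Apr: 30 days, starts Wed → 5 of Wed, Thu ✓
May: 31 days, starts Fri → 5 of Fri, Sat, Sun
Jun: 30 days, starts Mon → 5 of Mon, Tue
Jul: 31 days, starts Wed → 5 of Wed, Thu, Fri ✓
Aug: 31 days, starts Sat → 5 of Sat, Sun, Mon
Sep: 30 days, starts Tue → 5 of Tue, Wed ✓
Oct: 31 days, starts Thu → 5 of Thu, Fri, Sat
Nov: 30 days, starts Sun → 5 of Sun, Mon
Dec: 31 days, starts Tue → 5 of Tue, Wed, Thu ✓
Months with five Wednesdays: Apr, Jul, Sep, Dec.

4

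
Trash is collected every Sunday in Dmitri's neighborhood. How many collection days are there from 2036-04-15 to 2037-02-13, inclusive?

2036-04-15 is a Tuesday.
That's 305 days from start to end, counting both.
305 = 7 × 43 + 4, so there are 43 full weeks plus 4 extra days.
Each full week contributes one Sunday: 43 so far.
The 4 extra days are Tue, Wed, Thu, Fri — none qualify.
Total: 43 + 0 = 43.

43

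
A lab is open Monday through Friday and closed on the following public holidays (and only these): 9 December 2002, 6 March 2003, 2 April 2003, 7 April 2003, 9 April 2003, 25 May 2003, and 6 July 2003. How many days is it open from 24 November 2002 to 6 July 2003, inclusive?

155 working days

24 November 2002 is a Sunday.
That's 225 days from start to end, counting both.
225 = 7 × 32 + 1, so there are 32 full weeks plus 1 extra day.
Each full week contributes 5 weekdays (Mon–Fri): 32 × 5 = 160.
The 1 extra day is Sunday — none qualify.
Total: 160 + 0 = 160.
Holidays: 9 December 2002 (Mon); 6 March 2003 (Thu); 2 April 2003 (Wed); 7 April 2003 (Mon); 9 April 2003 (Wed); 25 May 2003 (Sun); 6 July 2003 (Sun).
5 of the 7 holidays fall on weekdays; the rest are weekends and were already excluded.
Business days: 160 − 5 = 155.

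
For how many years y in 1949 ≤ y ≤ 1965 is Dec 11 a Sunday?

3

Day of week of December 11 in each year:
1949: Sun ✓, 1950: Mon, 1951: Tue, 1952: Thu, 1953: Fri, 1954: Sat, 1955: Sun ✓, 1956: Tue, 1957: Wed, 1958: Thu, 1959: Fri, 1960: Sun ✓, 1961: Mon, 1962: Tue, 1963: Wed, 1964: Fri, 1965: Sat
Sundays: 1949, 1955, 1960.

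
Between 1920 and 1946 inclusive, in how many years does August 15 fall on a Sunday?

4

Day of week of August 15 in each year:
1920: Sun ✓, 1921: Mon, 1922: Tue, 1923: Wed, 1924: Fri, 1925: Sat, 1926: Sun ✓, 1927: Mon, 1928: Wed, 1929: Thu, 1930: Fri, 1931: Sat, 1932: Mon, 1933: Tue, 1934: Wed, 1935: Thu, 1936: Sat, 1937: Sun ✓, 1938: Mon, 1939: Tue, 1940: Thu, 1941: Fri, 1942: Sat, 1943: Sun ✓, 1944: Tue, 1945: Wed, 1946: Thu
Sundays: 1920, 1926, 1937, 1943.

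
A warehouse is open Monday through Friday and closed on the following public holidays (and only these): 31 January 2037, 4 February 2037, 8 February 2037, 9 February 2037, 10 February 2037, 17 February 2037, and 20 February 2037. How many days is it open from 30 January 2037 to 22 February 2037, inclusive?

11 business days

30 January 2037 is a Friday.
From 30 January 2037 to 22 February 2037 is 24 days inclusive.
24 = 7 × 3 + 3, so there are 3 full weeks plus 3 extra days.
Each full week contributes 5 weekdays (Mon–Fri): 3 × 5 = 15.
The 3 extra days are Fri, Sat, Sun — 1 of them qualifies.
Total: 15 + 1 = 16.
Holidays: 31 January 2037 (Sat); 4 February 2037 (Wed); 8 February 2037 (Sun); 9 February 2037 (Mon); 10 February 2037 (Tue); 17 February 2037 (Tue); 20 February 2037 (Fri).
5 of the 7 holidays fall on weekdays; the rest are weekends and were already excluded.
Business days: 16 − 5 = 11.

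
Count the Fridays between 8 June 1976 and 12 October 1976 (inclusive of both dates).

18

8 June 1976 is a Tuesday.
The range spans 127 days (inclusive of both endpoints).
127 = 7 × 18 + 1, so there are 18 full weeks plus 1 extra day.
Each full week contributes one Friday: 18 so far.
The 1 extra day is Tue — none qualify.
Total: 18 + 0 = 18.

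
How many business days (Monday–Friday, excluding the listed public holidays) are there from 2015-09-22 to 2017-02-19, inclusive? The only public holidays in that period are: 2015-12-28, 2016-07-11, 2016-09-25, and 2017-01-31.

366

2015-09-22 is a Tuesday.
That's 517 days from start to end, counting both.
517 = 7 × 73 + 6, so there are 73 full weeks plus 6 extra days.
Each full week contributes 5 weekdays (Mon–Fri): 73 × 5 = 365.
The 6 extra days are Tuesday, Wednesday, Thursday, Friday, Saturday, Sunday — 4 of them qualify.
Total: 365 + 4 = 369.
Holidays: 2015-12-28 (Mon); 2016-07-11 (Mon); 2016-09-25 (Sun); 2017-01-31 (Tue).
3 of the 4 holidays fall on weekdays; the rest are weekends and were already excluded.
Business days: 369 − 3 = 366.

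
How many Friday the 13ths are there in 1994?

1

The 13th falls on a Friday when the month's 13th has weekday Fri.
Jan 13 is Thu; Feb 13 is Sun; Mar 13 is Sun; Apr 13 is Wed; May 13 is Fri ✓; Jun 13 is Mon; Jul 13 is Wed; Aug 13 is Sat; Sep 13 is Tue; Oct 13 is Thu; Nov 13 is Sun; Dec 13 is Tue.
Friday the 13ths: May.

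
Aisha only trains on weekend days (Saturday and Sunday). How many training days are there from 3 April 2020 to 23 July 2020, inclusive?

32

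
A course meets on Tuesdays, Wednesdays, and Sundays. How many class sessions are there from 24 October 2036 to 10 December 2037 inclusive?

24 October 2036 is a Friday.
That's 413 days from start to end, counting both.
413 = 7 × 59, so the span is exactly 59 full weeks.
Each full week contributes 3 days from the set (Tue, Wed, Sun): 59 × 3 = 177.

177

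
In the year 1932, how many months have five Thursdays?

4

A month has five Thursdays exactly when Thursday falls within its first (length − 28) days.
Jan: 31 days, starts Fri → 5 of Fri, Sat, Sun
Feb: 29 days, starts Mon → 5 of Mon
Mar: 31 days, starts Tue → 5 of Tue, Wed, Thu ✓
Apr: 30 days, starts Fri → 5 of Fri, Sat
May: 31 days, starts Sun → 5 of Sun, Mon, Tue
Jun: 30 days, starts Wed → 5 of Wed, Thu ✓
Jul: 31 days, starts Fri → 5 of Fri, Sat, Sun
Aug: 31 days, starts Mon → 5 of Mon, Tue, Wed
Sep: 30 days, starts Thu → 5 of Thu, Fri ✓
Oct: 31 days, starts Sat → 5 of Sat, Sun, Mon
Nov: 30 days, starts Tue → 5 of Tue, Wed
Dec: 31 days, starts Thu → 5 of Thu, Fri, Sat ✓
Months with five Thursdays: Mar, Jun, Sep, Dec.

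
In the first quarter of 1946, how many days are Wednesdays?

13

Jan 1, 1946 is a Tuesday.
That's 90 days from start to end, counting both.
90 = 7 × 12 + 6, so there are 12 full weeks plus 6 extra days.
Each full week contributes one Wednesday: 12 so far.
The 6 extra days are Tuesday, Wednesday, Thursday, Friday, Saturday, Sunday — 1 of them qualifies.
Total: 12 + 1 = 13.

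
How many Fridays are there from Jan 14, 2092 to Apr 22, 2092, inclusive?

14

Jan 14, 2092 is a Monday.
The range spans 100 days (inclusive of both endpoints).
100 = 7 × 14 + 2, so there are 14 full weeks plus 2 extra days.
Each full week contributes one Friday: 14 so far.
The 2 extra days are Monday, Tuesday — none qualify.
Total: 14 + 0 = 14.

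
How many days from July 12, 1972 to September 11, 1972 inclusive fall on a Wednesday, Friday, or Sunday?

27

July 12, 1972 is a Wednesday.
That's 62 days from start to end, counting both.
62 = 7 × 8 + 6, so there are 8 full weeks plus 6 extra days.
Each full week contributes 3 days from the set (Wed, Fri, Sun): 8 × 3 = 24.
The 6 extra days are Wed, Thu, Fri, Sat, Sun, Mon — 3 of them qualify.
Total: 24 + 3 = 27.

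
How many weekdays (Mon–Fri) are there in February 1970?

Feb 1, 1970 is a Sunday.
That's 28 days from start to end, counting both.
28 = 7 × 4, so the span is exactly 4 full weeks.
Each full week contributes 5 weekdays (Mon–Fri): 4 × 5 = 20.

20 weekdays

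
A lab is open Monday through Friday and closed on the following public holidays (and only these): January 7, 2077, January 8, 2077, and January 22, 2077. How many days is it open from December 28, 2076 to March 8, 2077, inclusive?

December 28, 2076 is a Monday.
That's 71 days from start to end, counting both.
71 = 7 × 10 + 1, so there are 10 full weeks plus 1 extra day.
Each full week contributes 5 weekdays (Mon–Fri): 10 × 5 = 50.
The 1 extra day is Monday — 1 of them qualifies.
Total: 50 + 1 = 51.
Holidays: January 7, 2077 (Thu); January 8, 2077 (Fri); January 22, 2077 (Fri).
All 3 holidays fall on weekdays, so subtract 3.
Business days: 51 − 3 = 48.

48 business days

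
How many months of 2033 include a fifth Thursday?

A month has five Thursdays exactly when Thursday falls within its first (length − 28) days.
Jan: 31 days, starts Sat → 5 of Sat, Sun, Mon
Feb: 28 days, starts Tue → 5 of (none)
Mar: 31 days, starts Tue → 5 of Tue, Wed, Thu ✓
Apr: 30 days, starts Fri → 5 of Fri, Sat
May: 31 days, starts Sun → 5 of Sun, Mon, Tue
Jun: 30 days, starts Wed → 5 of Wed, Thu ✓
Jul: 31 days, starts Fri → 5 of Fri, Sat, Sun
Aug: 31 days, starts Mon → 5 of Mon, Tue, Wed
Sep: 30 days, starts Thu → 5 of Thu, Fri ✓
Oct: 31 days, starts Sat → 5 of Sat, Sun, Mon
Nov: 30 days, starts Tue → 5 of Tue, Wed
Dec: 31 days, starts Thu → 5 of Thu, Fri, Sat ✓
Months with five Thursdays: Mar, Jun, Sep, Dec.

4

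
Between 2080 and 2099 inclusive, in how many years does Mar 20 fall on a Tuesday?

Day of week of March 20 in each year:
2080: Wed, 2081: Thu, 2082: Fri, 2083: Sat, 2084: Mon, 2085: Tue ✓, 2086: Wed, 2087: Thu, 2088: Sat, 2089: Sun, 2090: Mon, 2091: Tue ✓, 2092: Thu, 2093: Fri, 2094: Sat, 2095: Sun, 2096: Tue ✓, 2097: Wed, 2098: Thu, 2099: Fri
Tuesdays: 2085, 2091, 2096.

3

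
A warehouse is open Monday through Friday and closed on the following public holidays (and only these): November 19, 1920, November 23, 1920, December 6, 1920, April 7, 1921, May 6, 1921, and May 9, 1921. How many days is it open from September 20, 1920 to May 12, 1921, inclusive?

September 20, 1920 is a Monday.
The range spans 235 days (inclusive of both endpoints).
235 = 7 × 33 + 4, so there are 33 full weeks plus 4 extra days.
Each full week contributes 5 weekdays (Mon–Fri): 33 × 5 = 165.
The 4 extra days are Monday, Tuesday, Wednesday, Thursday — 4 of them qualify.
Total: 165 + 4 = 169.
Holidays: November 19, 1920 (Fri); November 23, 1920 (Tue); December 6, 1920 (Mon); April 7, 1921 (Thu); May 6, 1921 (Fri); May 9, 1921 (Mon).
All 6 holidays fall on weekdays, so subtract 6.
Business days: 169 − 6 = 163.

163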